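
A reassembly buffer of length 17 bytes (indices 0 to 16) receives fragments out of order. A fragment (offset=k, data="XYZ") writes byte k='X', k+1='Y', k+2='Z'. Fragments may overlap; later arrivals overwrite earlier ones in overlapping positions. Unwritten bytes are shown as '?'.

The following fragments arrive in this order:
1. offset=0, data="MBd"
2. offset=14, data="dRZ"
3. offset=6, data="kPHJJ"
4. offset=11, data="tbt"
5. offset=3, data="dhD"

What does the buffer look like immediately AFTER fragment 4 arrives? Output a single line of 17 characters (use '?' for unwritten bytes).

Answer: MBd???kPHJJtbtdRZ

Derivation:
Fragment 1: offset=0 data="MBd" -> buffer=MBd??????????????
Fragment 2: offset=14 data="dRZ" -> buffer=MBd???????????dRZ
Fragment 3: offset=6 data="kPHJJ" -> buffer=MBd???kPHJJ???dRZ
Fragment 4: offset=11 data="tbt" -> buffer=MBd???kPHJJtbtdRZ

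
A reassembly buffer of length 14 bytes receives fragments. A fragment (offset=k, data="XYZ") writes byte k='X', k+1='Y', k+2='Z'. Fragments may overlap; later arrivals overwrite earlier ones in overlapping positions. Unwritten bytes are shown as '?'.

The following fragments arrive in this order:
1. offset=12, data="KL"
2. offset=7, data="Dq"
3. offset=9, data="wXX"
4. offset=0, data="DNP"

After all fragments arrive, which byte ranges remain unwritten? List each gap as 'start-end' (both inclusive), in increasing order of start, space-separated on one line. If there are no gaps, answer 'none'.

Answer: 3-6

Derivation:
Fragment 1: offset=12 len=2
Fragment 2: offset=7 len=2
Fragment 3: offset=9 len=3
Fragment 4: offset=0 len=3
Gaps: 3-6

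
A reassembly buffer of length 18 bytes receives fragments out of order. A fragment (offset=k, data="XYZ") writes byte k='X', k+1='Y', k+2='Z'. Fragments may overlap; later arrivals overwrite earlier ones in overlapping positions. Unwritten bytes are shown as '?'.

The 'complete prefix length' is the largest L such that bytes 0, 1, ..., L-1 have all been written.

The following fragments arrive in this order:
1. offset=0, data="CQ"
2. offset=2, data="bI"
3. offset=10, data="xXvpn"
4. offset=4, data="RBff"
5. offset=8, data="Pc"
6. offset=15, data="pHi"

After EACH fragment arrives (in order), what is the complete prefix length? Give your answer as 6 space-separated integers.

Answer: 2 4 4 8 15 18

Derivation:
Fragment 1: offset=0 data="CQ" -> buffer=CQ???????????????? -> prefix_len=2
Fragment 2: offset=2 data="bI" -> buffer=CQbI?????????????? -> prefix_len=4
Fragment 3: offset=10 data="xXvpn" -> buffer=CQbI??????xXvpn??? -> prefix_len=4
Fragment 4: offset=4 data="RBff" -> buffer=CQbIRBff??xXvpn??? -> prefix_len=8
Fragment 5: offset=8 data="Pc" -> buffer=CQbIRBffPcxXvpn??? -> prefix_len=15
Fragment 6: offset=15 data="pHi" -> buffer=CQbIRBffPcxXvpnpHi -> prefix_len=18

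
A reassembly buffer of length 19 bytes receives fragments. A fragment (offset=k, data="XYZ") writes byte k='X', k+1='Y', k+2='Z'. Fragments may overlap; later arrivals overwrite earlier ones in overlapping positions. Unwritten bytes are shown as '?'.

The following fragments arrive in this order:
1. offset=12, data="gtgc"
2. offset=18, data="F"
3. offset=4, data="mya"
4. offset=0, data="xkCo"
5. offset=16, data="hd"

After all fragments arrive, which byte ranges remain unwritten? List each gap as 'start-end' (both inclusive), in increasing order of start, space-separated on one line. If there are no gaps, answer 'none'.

Fragment 1: offset=12 len=4
Fragment 2: offset=18 len=1
Fragment 3: offset=4 len=3
Fragment 4: offset=0 len=4
Fragment 5: offset=16 len=2
Gaps: 7-11

Answer: 7-11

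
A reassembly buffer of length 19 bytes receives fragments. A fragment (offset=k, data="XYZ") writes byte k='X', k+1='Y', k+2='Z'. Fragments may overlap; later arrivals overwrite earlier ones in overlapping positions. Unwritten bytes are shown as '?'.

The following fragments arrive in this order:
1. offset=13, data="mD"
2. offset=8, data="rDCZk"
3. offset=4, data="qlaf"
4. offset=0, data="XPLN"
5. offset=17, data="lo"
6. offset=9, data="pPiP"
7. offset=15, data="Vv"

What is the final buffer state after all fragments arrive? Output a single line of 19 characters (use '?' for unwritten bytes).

Answer: XPLNqlafrpPiPmDVvlo

Derivation:
Fragment 1: offset=13 data="mD" -> buffer=?????????????mD????
Fragment 2: offset=8 data="rDCZk" -> buffer=????????rDCZkmD????
Fragment 3: offset=4 data="qlaf" -> buffer=????qlafrDCZkmD????
Fragment 4: offset=0 data="XPLN" -> buffer=XPLNqlafrDCZkmD????
Fragment 5: offset=17 data="lo" -> buffer=XPLNqlafrDCZkmD??lo
Fragment 6: offset=9 data="pPiP" -> buffer=XPLNqlafrpPiPmD??lo
Fragment 7: offset=15 data="Vv" -> buffer=XPLNqlafrpPiPmDVvlo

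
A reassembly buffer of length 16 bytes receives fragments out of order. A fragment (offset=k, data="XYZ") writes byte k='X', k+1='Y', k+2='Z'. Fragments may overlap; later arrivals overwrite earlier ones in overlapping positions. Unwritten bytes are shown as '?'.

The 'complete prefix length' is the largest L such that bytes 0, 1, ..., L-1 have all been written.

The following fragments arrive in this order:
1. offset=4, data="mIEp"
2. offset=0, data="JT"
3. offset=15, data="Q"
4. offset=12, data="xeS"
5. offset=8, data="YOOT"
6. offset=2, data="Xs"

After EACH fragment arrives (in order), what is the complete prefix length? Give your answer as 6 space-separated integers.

Fragment 1: offset=4 data="mIEp" -> buffer=????mIEp???????? -> prefix_len=0
Fragment 2: offset=0 data="JT" -> buffer=JT??mIEp???????? -> prefix_len=2
Fragment 3: offset=15 data="Q" -> buffer=JT??mIEp???????Q -> prefix_len=2
Fragment 4: offset=12 data="xeS" -> buffer=JT??mIEp????xeSQ -> prefix_len=2
Fragment 5: offset=8 data="YOOT" -> buffer=JT??mIEpYOOTxeSQ -> prefix_len=2
Fragment 6: offset=2 data="Xs" -> buffer=JTXsmIEpYOOTxeSQ -> prefix_len=16

Answer: 0 2 2 2 2 16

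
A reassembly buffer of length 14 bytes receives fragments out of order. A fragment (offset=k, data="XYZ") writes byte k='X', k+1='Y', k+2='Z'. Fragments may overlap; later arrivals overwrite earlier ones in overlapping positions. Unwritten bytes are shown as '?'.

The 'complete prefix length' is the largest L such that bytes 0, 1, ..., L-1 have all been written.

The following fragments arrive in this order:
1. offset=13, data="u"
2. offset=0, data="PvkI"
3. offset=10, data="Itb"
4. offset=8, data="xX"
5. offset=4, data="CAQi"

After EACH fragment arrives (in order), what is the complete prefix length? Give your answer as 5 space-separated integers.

Fragment 1: offset=13 data="u" -> buffer=?????????????u -> prefix_len=0
Fragment 2: offset=0 data="PvkI" -> buffer=PvkI?????????u -> prefix_len=4
Fragment 3: offset=10 data="Itb" -> buffer=PvkI??????Itbu -> prefix_len=4
Fragment 4: offset=8 data="xX" -> buffer=PvkI????xXItbu -> prefix_len=4
Fragment 5: offset=4 data="CAQi" -> buffer=PvkICAQixXItbu -> prefix_len=14

Answer: 0 4 4 4 14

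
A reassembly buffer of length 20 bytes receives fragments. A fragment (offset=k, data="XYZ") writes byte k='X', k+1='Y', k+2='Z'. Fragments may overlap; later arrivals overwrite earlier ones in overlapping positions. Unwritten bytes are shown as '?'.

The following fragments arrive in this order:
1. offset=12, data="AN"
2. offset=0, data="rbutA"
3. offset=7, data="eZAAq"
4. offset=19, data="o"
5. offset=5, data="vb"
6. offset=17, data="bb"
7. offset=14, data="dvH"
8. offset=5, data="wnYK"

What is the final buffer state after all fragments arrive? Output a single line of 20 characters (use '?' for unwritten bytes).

Answer: rbutAwnYKAAqANdvHbbo

Derivation:
Fragment 1: offset=12 data="AN" -> buffer=????????????AN??????
Fragment 2: offset=0 data="rbutA" -> buffer=rbutA???????AN??????
Fragment 3: offset=7 data="eZAAq" -> buffer=rbutA??eZAAqAN??????
Fragment 4: offset=19 data="o" -> buffer=rbutA??eZAAqAN?????o
Fragment 5: offset=5 data="vb" -> buffer=rbutAvbeZAAqAN?????o
Fragment 6: offset=17 data="bb" -> buffer=rbutAvbeZAAqAN???bbo
Fragment 7: offset=14 data="dvH" -> buffer=rbutAvbeZAAqANdvHbbo
Fragment 8: offset=5 data="wnYK" -> buffer=rbutAwnYKAAqANdvHbbo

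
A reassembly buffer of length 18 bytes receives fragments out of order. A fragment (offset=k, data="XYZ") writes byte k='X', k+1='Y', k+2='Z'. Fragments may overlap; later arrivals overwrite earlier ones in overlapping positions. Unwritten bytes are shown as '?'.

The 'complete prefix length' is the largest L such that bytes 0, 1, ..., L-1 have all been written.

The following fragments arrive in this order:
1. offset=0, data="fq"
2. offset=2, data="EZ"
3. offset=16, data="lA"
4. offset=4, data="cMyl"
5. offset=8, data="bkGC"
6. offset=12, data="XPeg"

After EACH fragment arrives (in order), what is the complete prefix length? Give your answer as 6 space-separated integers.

Answer: 2 4 4 8 12 18

Derivation:
Fragment 1: offset=0 data="fq" -> buffer=fq???????????????? -> prefix_len=2
Fragment 2: offset=2 data="EZ" -> buffer=fqEZ?????????????? -> prefix_len=4
Fragment 3: offset=16 data="lA" -> buffer=fqEZ????????????lA -> prefix_len=4
Fragment 4: offset=4 data="cMyl" -> buffer=fqEZcMyl????????lA -> prefix_len=8
Fragment 5: offset=8 data="bkGC" -> buffer=fqEZcMylbkGC????lA -> prefix_len=12
Fragment 6: offset=12 data="XPeg" -> buffer=fqEZcMylbkGCXPeglA -> prefix_len=18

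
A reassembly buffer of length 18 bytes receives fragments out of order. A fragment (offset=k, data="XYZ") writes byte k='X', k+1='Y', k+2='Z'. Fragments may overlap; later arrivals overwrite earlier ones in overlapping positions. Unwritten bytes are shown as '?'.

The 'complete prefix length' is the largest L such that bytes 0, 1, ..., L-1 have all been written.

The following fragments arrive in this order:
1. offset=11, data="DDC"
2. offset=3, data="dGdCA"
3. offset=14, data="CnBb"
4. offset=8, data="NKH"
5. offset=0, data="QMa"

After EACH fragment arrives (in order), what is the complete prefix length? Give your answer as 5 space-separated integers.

Fragment 1: offset=11 data="DDC" -> buffer=???????????DDC???? -> prefix_len=0
Fragment 2: offset=3 data="dGdCA" -> buffer=???dGdCA???DDC???? -> prefix_len=0
Fragment 3: offset=14 data="CnBb" -> buffer=???dGdCA???DDCCnBb -> prefix_len=0
Fragment 4: offset=8 data="NKH" -> buffer=???dGdCANKHDDCCnBb -> prefix_len=0
Fragment 5: offset=0 data="QMa" -> buffer=QMadGdCANKHDDCCnBb -> prefix_len=18

Answer: 0 0 0 0 18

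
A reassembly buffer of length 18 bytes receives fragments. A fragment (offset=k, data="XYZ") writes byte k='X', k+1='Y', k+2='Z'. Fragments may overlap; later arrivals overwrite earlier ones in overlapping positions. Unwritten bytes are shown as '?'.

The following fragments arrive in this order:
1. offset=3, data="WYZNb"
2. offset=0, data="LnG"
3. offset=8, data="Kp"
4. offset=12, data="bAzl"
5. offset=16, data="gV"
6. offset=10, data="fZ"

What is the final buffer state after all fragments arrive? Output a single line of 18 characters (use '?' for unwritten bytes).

Answer: LnGWYZNbKpfZbAzlgV

Derivation:
Fragment 1: offset=3 data="WYZNb" -> buffer=???WYZNb??????????
Fragment 2: offset=0 data="LnG" -> buffer=LnGWYZNb??????????
Fragment 3: offset=8 data="Kp" -> buffer=LnGWYZNbKp????????
Fragment 4: offset=12 data="bAzl" -> buffer=LnGWYZNbKp??bAzl??
Fragment 5: offset=16 data="gV" -> buffer=LnGWYZNbKp??bAzlgV
Fragment 6: offset=10 data="fZ" -> buffer=LnGWYZNbKpfZbAzlgV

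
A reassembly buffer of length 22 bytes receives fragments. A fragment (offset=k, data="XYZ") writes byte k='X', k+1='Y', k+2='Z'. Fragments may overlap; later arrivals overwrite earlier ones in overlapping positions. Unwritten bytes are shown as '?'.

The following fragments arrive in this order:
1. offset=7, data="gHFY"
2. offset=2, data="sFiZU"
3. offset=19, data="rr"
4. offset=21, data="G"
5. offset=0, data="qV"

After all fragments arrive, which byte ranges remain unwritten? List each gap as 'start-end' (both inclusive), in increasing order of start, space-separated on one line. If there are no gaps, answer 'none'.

Fragment 1: offset=7 len=4
Fragment 2: offset=2 len=5
Fragment 3: offset=19 len=2
Fragment 4: offset=21 len=1
Fragment 5: offset=0 len=2
Gaps: 11-18

Answer: 11-18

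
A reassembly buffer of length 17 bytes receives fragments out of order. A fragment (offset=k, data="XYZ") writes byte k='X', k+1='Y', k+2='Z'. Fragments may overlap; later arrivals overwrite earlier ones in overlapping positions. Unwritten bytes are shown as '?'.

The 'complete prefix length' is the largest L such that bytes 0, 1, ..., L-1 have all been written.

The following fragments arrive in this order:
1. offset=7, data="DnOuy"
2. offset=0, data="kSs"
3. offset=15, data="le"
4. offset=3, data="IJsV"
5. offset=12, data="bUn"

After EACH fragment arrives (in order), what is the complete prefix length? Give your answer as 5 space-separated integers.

Answer: 0 3 3 12 17

Derivation:
Fragment 1: offset=7 data="DnOuy" -> buffer=???????DnOuy????? -> prefix_len=0
Fragment 2: offset=0 data="kSs" -> buffer=kSs????DnOuy????? -> prefix_len=3
Fragment 3: offset=15 data="le" -> buffer=kSs????DnOuy???le -> prefix_len=3
Fragment 4: offset=3 data="IJsV" -> buffer=kSsIJsVDnOuy???le -> prefix_len=12
Fragment 5: offset=12 data="bUn" -> buffer=kSsIJsVDnOuybUnle -> prefix_len=17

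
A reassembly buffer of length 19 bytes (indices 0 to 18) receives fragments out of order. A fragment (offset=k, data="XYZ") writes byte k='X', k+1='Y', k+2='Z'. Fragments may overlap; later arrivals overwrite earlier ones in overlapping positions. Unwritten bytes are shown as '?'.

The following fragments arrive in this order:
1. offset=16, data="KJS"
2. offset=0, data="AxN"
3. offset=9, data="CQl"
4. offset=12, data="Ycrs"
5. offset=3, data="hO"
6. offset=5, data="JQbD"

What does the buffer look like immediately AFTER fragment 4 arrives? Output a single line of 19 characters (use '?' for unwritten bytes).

Answer: AxN??????CQlYcrsKJS

Derivation:
Fragment 1: offset=16 data="KJS" -> buffer=????????????????KJS
Fragment 2: offset=0 data="AxN" -> buffer=AxN?????????????KJS
Fragment 3: offset=9 data="CQl" -> buffer=AxN??????CQl????KJS
Fragment 4: offset=12 data="Ycrs" -> buffer=AxN??????CQlYcrsKJS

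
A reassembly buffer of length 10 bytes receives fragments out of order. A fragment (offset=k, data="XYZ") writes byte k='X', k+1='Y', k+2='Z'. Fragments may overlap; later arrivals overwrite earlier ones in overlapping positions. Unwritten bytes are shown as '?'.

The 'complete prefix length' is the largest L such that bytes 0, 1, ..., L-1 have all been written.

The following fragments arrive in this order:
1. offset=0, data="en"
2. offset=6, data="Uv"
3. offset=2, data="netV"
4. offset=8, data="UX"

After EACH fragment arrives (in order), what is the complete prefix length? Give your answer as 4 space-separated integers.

Fragment 1: offset=0 data="en" -> buffer=en???????? -> prefix_len=2
Fragment 2: offset=6 data="Uv" -> buffer=en????Uv?? -> prefix_len=2
Fragment 3: offset=2 data="netV" -> buffer=ennetVUv?? -> prefix_len=8
Fragment 4: offset=8 data="UX" -> buffer=ennetVUvUX -> prefix_len=10

Answer: 2 2 8 10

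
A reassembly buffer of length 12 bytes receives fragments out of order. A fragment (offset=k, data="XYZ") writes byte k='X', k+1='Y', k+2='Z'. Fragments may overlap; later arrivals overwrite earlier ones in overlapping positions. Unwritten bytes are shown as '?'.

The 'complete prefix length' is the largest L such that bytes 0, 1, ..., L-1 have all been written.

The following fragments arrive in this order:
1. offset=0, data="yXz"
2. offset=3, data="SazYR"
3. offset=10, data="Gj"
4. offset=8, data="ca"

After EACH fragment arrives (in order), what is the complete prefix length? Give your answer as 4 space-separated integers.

Fragment 1: offset=0 data="yXz" -> buffer=yXz????????? -> prefix_len=3
Fragment 2: offset=3 data="SazYR" -> buffer=yXzSazYR???? -> prefix_len=8
Fragment 3: offset=10 data="Gj" -> buffer=yXzSazYR??Gj -> prefix_len=8
Fragment 4: offset=8 data="ca" -> buffer=yXzSazYRcaGj -> prefix_len=12

Answer: 3 8 8 12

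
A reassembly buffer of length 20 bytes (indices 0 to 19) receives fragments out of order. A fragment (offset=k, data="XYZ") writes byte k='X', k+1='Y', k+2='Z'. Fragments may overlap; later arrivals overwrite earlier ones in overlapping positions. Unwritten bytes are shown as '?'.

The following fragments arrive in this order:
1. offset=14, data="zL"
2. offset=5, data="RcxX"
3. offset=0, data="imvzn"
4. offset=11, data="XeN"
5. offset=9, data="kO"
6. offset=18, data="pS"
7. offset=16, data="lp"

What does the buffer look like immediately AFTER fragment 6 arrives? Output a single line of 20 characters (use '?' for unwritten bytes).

Fragment 1: offset=14 data="zL" -> buffer=??????????????zL????
Fragment 2: offset=5 data="RcxX" -> buffer=?????RcxX?????zL????
Fragment 3: offset=0 data="imvzn" -> buffer=imvznRcxX?????zL????
Fragment 4: offset=11 data="XeN" -> buffer=imvznRcxX??XeNzL????
Fragment 5: offset=9 data="kO" -> buffer=imvznRcxXkOXeNzL????
Fragment 6: offset=18 data="pS" -> buffer=imvznRcxXkOXeNzL??pS

Answer: imvznRcxXkOXeNzL??pS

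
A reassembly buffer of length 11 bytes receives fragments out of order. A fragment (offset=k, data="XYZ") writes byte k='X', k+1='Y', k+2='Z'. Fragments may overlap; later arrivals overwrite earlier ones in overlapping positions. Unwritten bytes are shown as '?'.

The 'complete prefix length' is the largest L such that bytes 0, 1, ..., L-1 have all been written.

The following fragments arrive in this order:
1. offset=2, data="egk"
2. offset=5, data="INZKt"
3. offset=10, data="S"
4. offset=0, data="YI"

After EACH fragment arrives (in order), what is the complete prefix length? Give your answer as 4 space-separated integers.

Answer: 0 0 0 11

Derivation:
Fragment 1: offset=2 data="egk" -> buffer=??egk?????? -> prefix_len=0
Fragment 2: offset=5 data="INZKt" -> buffer=??egkINZKt? -> prefix_len=0
Fragment 3: offset=10 data="S" -> buffer=??egkINZKtS -> prefix_len=0
Fragment 4: offset=0 data="YI" -> buffer=YIegkINZKtS -> prefix_len=11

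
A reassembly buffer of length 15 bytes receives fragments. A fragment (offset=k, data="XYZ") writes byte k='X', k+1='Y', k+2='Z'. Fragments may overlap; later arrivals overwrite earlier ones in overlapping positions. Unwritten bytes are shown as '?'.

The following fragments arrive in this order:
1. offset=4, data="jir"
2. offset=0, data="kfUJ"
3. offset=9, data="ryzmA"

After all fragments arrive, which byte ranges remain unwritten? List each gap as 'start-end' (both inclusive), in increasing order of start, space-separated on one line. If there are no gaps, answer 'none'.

Fragment 1: offset=4 len=3
Fragment 2: offset=0 len=4
Fragment 3: offset=9 len=5
Gaps: 7-8 14-14

Answer: 7-8 14-14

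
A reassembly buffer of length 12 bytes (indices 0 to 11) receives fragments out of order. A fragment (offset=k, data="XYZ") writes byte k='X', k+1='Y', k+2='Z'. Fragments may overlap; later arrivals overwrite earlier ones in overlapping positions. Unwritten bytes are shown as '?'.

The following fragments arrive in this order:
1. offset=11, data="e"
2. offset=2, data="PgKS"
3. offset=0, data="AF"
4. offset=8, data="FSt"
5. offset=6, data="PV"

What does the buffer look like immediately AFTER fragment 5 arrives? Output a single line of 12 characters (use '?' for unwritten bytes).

Answer: AFPgKSPVFSte

Derivation:
Fragment 1: offset=11 data="e" -> buffer=???????????e
Fragment 2: offset=2 data="PgKS" -> buffer=??PgKS?????e
Fragment 3: offset=0 data="AF" -> buffer=AFPgKS?????e
Fragment 4: offset=8 data="FSt" -> buffer=AFPgKS??FSte
Fragment 5: offset=6 data="PV" -> buffer=AFPgKSPVFSte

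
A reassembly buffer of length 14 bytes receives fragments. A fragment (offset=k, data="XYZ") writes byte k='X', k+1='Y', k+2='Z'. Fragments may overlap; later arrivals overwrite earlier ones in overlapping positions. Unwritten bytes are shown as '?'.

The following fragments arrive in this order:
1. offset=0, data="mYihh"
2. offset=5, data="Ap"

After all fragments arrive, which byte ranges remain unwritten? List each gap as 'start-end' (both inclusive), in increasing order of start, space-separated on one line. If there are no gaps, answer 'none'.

Fragment 1: offset=0 len=5
Fragment 2: offset=5 len=2
Gaps: 7-13

Answer: 7-13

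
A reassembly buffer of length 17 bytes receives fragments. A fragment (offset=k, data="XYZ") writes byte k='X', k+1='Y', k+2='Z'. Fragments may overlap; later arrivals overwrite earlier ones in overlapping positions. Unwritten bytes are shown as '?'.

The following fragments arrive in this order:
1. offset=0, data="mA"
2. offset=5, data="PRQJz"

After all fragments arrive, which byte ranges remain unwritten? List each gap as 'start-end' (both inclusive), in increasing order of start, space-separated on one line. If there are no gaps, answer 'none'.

Answer: 2-4 10-16

Derivation:
Fragment 1: offset=0 len=2
Fragment 2: offset=5 len=5
Gaps: 2-4 10-16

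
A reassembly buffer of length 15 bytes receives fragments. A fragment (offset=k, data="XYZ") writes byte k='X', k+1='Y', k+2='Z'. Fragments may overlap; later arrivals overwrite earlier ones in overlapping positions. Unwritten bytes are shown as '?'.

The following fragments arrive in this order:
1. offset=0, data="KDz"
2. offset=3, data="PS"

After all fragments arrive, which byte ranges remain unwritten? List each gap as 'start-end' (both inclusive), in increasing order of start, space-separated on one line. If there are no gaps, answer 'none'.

Fragment 1: offset=0 len=3
Fragment 2: offset=3 len=2
Gaps: 5-14

Answer: 5-14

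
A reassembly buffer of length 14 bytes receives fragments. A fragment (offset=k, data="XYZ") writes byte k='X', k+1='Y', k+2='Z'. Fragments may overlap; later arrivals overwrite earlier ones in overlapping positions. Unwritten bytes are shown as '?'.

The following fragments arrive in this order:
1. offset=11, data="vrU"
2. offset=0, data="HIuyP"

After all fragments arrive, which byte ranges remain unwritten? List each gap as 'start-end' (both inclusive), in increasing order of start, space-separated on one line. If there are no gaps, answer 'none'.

Fragment 1: offset=11 len=3
Fragment 2: offset=0 len=5
Gaps: 5-10

Answer: 5-10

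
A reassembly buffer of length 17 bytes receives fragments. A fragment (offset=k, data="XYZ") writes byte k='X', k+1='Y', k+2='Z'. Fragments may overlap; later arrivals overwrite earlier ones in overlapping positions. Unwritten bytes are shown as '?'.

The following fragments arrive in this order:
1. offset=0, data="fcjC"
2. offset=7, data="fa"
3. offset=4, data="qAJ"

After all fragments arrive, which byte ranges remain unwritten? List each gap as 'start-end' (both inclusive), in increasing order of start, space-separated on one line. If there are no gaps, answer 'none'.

Answer: 9-16

Derivation:
Fragment 1: offset=0 len=4
Fragment 2: offset=7 len=2
Fragment 3: offset=4 len=3
Gaps: 9-16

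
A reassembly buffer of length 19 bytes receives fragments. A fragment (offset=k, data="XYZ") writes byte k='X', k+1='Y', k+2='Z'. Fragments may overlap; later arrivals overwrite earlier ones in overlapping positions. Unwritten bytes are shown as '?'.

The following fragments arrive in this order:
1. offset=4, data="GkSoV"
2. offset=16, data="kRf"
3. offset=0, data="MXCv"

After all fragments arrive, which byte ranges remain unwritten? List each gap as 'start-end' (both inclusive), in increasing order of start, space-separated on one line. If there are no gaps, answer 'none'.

Fragment 1: offset=4 len=5
Fragment 2: offset=16 len=3
Fragment 3: offset=0 len=4
Gaps: 9-15

Answer: 9-15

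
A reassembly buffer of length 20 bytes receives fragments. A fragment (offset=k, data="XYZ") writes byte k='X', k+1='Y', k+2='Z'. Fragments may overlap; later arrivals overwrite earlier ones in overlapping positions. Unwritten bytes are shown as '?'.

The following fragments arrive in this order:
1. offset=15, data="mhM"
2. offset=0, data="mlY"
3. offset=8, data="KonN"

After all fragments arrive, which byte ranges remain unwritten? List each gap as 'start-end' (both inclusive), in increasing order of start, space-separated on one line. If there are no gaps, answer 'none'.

Fragment 1: offset=15 len=3
Fragment 2: offset=0 len=3
Fragment 3: offset=8 len=4
Gaps: 3-7 12-14 18-19

Answer: 3-7 12-14 18-19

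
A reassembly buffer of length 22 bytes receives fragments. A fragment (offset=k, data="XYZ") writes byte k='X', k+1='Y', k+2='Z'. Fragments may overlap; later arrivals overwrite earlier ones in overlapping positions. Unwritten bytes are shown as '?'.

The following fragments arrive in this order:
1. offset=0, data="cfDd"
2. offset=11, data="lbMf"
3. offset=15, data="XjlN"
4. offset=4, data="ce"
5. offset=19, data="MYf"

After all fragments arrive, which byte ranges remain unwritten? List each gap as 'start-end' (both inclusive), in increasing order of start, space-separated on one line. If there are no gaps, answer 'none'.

Fragment 1: offset=0 len=4
Fragment 2: offset=11 len=4
Fragment 3: offset=15 len=4
Fragment 4: offset=4 len=2
Fragment 5: offset=19 len=3
Gaps: 6-10

Answer: 6-10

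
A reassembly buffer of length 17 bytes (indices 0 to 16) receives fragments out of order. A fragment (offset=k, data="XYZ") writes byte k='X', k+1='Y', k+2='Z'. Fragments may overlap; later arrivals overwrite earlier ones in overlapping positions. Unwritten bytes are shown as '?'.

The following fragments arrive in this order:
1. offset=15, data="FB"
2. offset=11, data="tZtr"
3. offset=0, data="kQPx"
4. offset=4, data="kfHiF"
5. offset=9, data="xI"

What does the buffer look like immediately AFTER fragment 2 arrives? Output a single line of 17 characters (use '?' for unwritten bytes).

Fragment 1: offset=15 data="FB" -> buffer=???????????????FB
Fragment 2: offset=11 data="tZtr" -> buffer=???????????tZtrFB

Answer: ???????????tZtrFB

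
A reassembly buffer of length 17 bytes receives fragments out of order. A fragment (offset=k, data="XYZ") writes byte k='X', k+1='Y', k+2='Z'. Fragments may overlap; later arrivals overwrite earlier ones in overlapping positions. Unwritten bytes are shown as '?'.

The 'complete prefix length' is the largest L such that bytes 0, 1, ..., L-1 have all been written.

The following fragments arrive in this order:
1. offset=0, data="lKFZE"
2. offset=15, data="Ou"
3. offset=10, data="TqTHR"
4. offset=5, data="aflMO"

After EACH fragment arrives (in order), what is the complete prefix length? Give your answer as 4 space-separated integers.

Fragment 1: offset=0 data="lKFZE" -> buffer=lKFZE???????????? -> prefix_len=5
Fragment 2: offset=15 data="Ou" -> buffer=lKFZE??????????Ou -> prefix_len=5
Fragment 3: offset=10 data="TqTHR" -> buffer=lKFZE?????TqTHROu -> prefix_len=5
Fragment 4: offset=5 data="aflMO" -> buffer=lKFZEaflMOTqTHROu -> prefix_len=17

Answer: 5 5 5 17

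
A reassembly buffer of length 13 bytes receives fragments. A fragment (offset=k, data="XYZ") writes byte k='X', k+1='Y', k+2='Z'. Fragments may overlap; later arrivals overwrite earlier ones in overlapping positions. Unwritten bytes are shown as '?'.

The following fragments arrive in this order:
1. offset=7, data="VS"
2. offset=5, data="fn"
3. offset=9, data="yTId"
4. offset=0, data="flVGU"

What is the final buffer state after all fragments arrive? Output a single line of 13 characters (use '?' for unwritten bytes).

Answer: flVGUfnVSyTId

Derivation:
Fragment 1: offset=7 data="VS" -> buffer=???????VS????
Fragment 2: offset=5 data="fn" -> buffer=?????fnVS????
Fragment 3: offset=9 data="yTId" -> buffer=?????fnVSyTId
Fragment 4: offset=0 data="flVGU" -> buffer=flVGUfnVSyTId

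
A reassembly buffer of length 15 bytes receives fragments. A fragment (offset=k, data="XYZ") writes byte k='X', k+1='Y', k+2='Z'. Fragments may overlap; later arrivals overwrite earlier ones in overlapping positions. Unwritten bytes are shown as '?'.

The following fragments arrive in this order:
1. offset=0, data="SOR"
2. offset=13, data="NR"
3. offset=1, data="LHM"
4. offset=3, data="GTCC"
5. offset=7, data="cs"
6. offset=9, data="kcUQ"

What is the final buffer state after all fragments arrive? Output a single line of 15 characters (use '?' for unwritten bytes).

Answer: SLHGTCCcskcUQNR

Derivation:
Fragment 1: offset=0 data="SOR" -> buffer=SOR????????????
Fragment 2: offset=13 data="NR" -> buffer=SOR??????????NR
Fragment 3: offset=1 data="LHM" -> buffer=SLHM?????????NR
Fragment 4: offset=3 data="GTCC" -> buffer=SLHGTCC??????NR
Fragment 5: offset=7 data="cs" -> buffer=SLHGTCCcs????NR
Fragment 6: offset=9 data="kcUQ" -> buffer=SLHGTCCcskcUQNR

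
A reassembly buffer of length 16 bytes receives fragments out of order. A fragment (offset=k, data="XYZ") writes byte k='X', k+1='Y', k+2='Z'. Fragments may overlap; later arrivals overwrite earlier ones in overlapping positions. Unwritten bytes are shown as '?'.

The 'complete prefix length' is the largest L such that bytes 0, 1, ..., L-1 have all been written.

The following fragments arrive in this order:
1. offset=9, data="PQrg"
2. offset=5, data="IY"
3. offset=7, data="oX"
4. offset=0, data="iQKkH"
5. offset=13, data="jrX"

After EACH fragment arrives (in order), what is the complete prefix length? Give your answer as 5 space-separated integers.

Fragment 1: offset=9 data="PQrg" -> buffer=?????????PQrg??? -> prefix_len=0
Fragment 2: offset=5 data="IY" -> buffer=?????IY??PQrg??? -> prefix_len=0
Fragment 3: offset=7 data="oX" -> buffer=?????IYoXPQrg??? -> prefix_len=0
Fragment 4: offset=0 data="iQKkH" -> buffer=iQKkHIYoXPQrg??? -> prefix_len=13
Fragment 5: offset=13 data="jrX" -> buffer=iQKkHIYoXPQrgjrX -> prefix_len=16

Answer: 0 0 0 13 16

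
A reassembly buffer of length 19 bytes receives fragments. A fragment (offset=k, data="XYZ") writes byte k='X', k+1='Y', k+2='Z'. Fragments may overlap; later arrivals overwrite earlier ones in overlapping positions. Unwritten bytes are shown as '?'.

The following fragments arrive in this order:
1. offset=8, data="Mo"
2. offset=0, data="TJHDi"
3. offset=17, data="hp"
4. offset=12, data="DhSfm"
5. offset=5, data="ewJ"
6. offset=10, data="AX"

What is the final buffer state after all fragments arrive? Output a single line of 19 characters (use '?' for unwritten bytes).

Fragment 1: offset=8 data="Mo" -> buffer=????????Mo?????????
Fragment 2: offset=0 data="TJHDi" -> buffer=TJHDi???Mo?????????
Fragment 3: offset=17 data="hp" -> buffer=TJHDi???Mo???????hp
Fragment 4: offset=12 data="DhSfm" -> buffer=TJHDi???Mo??DhSfmhp
Fragment 5: offset=5 data="ewJ" -> buffer=TJHDiewJMo??DhSfmhp
Fragment 6: offset=10 data="AX" -> buffer=TJHDiewJMoAXDhSfmhp

Answer: TJHDiewJMoAXDhSfmhp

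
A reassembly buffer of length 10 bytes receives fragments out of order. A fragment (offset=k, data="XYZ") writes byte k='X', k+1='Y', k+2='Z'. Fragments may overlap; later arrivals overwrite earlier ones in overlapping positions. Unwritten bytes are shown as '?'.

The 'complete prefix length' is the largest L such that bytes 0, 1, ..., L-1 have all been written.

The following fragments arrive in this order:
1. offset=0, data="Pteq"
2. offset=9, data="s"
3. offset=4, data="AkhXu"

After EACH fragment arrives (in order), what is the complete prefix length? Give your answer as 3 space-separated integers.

Answer: 4 4 10

Derivation:
Fragment 1: offset=0 data="Pteq" -> buffer=Pteq?????? -> prefix_len=4
Fragment 2: offset=9 data="s" -> buffer=Pteq?????s -> prefix_len=4
Fragment 3: offset=4 data="AkhXu" -> buffer=PteqAkhXus -> prefix_len=10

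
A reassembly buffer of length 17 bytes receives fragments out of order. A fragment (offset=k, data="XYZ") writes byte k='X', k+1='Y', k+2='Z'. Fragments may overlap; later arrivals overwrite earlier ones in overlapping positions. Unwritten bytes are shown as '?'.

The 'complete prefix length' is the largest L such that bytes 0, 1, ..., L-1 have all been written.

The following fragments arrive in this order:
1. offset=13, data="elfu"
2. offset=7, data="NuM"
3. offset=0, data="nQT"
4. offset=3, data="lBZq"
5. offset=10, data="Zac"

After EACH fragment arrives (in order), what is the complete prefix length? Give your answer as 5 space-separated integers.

Answer: 0 0 3 10 17

Derivation:
Fragment 1: offset=13 data="elfu" -> buffer=?????????????elfu -> prefix_len=0
Fragment 2: offset=7 data="NuM" -> buffer=???????NuM???elfu -> prefix_len=0
Fragment 3: offset=0 data="nQT" -> buffer=nQT????NuM???elfu -> prefix_len=3
Fragment 4: offset=3 data="lBZq" -> buffer=nQTlBZqNuM???elfu -> prefix_len=10
Fragment 5: offset=10 data="Zac" -> buffer=nQTlBZqNuMZacelfu -> prefix_len=17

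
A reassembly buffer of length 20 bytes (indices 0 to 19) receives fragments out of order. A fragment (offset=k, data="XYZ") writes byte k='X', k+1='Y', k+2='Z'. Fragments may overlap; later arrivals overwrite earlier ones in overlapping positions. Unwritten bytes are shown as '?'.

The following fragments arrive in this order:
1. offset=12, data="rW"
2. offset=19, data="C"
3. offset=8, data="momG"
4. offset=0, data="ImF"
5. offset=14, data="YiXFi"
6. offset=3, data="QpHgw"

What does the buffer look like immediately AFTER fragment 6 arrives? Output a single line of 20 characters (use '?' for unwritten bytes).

Fragment 1: offset=12 data="rW" -> buffer=????????????rW??????
Fragment 2: offset=19 data="C" -> buffer=????????????rW?????C
Fragment 3: offset=8 data="momG" -> buffer=????????momGrW?????C
Fragment 4: offset=0 data="ImF" -> buffer=ImF?????momGrW?????C
Fragment 5: offset=14 data="YiXFi" -> buffer=ImF?????momGrWYiXFiC
Fragment 6: offset=3 data="QpHgw" -> buffer=ImFQpHgwmomGrWYiXFiC

Answer: ImFQpHgwmomGrWYiXFiC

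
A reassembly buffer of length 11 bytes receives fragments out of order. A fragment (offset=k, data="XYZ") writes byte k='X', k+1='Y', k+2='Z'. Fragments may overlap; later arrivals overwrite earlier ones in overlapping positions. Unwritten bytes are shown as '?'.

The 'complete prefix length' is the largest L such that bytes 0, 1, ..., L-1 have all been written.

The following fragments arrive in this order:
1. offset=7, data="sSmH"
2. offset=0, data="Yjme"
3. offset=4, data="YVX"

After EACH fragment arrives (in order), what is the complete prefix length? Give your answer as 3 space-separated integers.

Answer: 0 4 11

Derivation:
Fragment 1: offset=7 data="sSmH" -> buffer=???????sSmH -> prefix_len=0
Fragment 2: offset=0 data="Yjme" -> buffer=Yjme???sSmH -> prefix_len=4
Fragment 3: offset=4 data="YVX" -> buffer=YjmeYVXsSmH -> prefix_len=11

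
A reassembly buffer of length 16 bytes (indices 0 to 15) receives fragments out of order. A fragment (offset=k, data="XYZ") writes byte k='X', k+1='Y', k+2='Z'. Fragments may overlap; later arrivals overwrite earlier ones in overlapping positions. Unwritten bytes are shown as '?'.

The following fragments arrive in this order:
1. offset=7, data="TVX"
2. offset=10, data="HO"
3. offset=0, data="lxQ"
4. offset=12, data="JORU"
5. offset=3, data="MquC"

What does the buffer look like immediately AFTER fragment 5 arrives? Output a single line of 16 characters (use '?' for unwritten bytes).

Fragment 1: offset=7 data="TVX" -> buffer=???????TVX??????
Fragment 2: offset=10 data="HO" -> buffer=???????TVXHO????
Fragment 3: offset=0 data="lxQ" -> buffer=lxQ????TVXHO????
Fragment 4: offset=12 data="JORU" -> buffer=lxQ????TVXHOJORU
Fragment 5: offset=3 data="MquC" -> buffer=lxQMquCTVXHOJORU

Answer: lxQMquCTVXHOJORU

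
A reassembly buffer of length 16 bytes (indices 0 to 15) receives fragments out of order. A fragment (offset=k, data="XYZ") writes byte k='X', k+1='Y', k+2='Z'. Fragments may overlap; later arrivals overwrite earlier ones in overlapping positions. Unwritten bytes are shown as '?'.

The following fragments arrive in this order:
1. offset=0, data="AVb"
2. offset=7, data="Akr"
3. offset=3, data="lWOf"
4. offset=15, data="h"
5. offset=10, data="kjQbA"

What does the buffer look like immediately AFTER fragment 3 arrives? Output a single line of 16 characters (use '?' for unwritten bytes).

Fragment 1: offset=0 data="AVb" -> buffer=AVb?????????????
Fragment 2: offset=7 data="Akr" -> buffer=AVb????Akr??????
Fragment 3: offset=3 data="lWOf" -> buffer=AVblWOfAkr??????

Answer: AVblWOfAkr??????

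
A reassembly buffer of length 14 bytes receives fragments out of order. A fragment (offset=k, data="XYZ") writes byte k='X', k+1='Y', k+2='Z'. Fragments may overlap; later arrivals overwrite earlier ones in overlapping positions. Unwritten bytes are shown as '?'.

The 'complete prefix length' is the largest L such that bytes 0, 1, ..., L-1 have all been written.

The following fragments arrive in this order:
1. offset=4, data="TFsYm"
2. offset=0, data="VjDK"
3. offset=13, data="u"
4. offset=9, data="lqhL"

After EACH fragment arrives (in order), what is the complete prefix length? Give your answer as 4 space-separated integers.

Answer: 0 9 9 14

Derivation:
Fragment 1: offset=4 data="TFsYm" -> buffer=????TFsYm????? -> prefix_len=0
Fragment 2: offset=0 data="VjDK" -> buffer=VjDKTFsYm????? -> prefix_len=9
Fragment 3: offset=13 data="u" -> buffer=VjDKTFsYm????u -> prefix_len=9
Fragment 4: offset=9 data="lqhL" -> buffer=VjDKTFsYmlqhLu -> prefix_len=14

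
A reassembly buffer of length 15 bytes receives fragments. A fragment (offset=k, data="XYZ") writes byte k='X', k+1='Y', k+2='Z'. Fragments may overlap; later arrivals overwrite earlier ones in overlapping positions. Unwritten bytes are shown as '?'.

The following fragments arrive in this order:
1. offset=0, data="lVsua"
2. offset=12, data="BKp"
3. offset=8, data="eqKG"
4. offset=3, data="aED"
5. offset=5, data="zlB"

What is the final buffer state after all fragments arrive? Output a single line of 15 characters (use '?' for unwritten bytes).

Fragment 1: offset=0 data="lVsua" -> buffer=lVsua??????????
Fragment 2: offset=12 data="BKp" -> buffer=lVsua???????BKp
Fragment 3: offset=8 data="eqKG" -> buffer=lVsua???eqKGBKp
Fragment 4: offset=3 data="aED" -> buffer=lVsaED??eqKGBKp
Fragment 5: offset=5 data="zlB" -> buffer=lVsaEzlBeqKGBKp

Answer: lVsaEzlBeqKGBKp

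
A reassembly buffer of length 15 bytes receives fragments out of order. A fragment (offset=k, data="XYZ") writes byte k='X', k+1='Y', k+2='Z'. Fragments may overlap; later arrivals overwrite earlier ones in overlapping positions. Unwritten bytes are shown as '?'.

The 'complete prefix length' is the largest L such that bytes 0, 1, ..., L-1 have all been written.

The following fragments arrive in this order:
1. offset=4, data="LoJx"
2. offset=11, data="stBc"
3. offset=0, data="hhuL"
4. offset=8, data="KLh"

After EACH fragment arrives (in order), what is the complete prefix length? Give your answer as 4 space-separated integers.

Answer: 0 0 8 15

Derivation:
Fragment 1: offset=4 data="LoJx" -> buffer=????LoJx??????? -> prefix_len=0
Fragment 2: offset=11 data="stBc" -> buffer=????LoJx???stBc -> prefix_len=0
Fragment 3: offset=0 data="hhuL" -> buffer=hhuLLoJx???stBc -> prefix_len=8
Fragment 4: offset=8 data="KLh" -> buffer=hhuLLoJxKLhstBc -> prefix_len=15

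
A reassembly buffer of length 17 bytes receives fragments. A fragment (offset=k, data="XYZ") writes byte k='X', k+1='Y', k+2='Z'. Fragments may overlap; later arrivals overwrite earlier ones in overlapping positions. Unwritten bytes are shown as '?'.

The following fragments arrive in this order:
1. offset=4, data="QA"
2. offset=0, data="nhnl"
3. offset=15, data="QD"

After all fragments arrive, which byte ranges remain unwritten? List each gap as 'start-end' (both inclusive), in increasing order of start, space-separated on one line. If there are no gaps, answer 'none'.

Fragment 1: offset=4 len=2
Fragment 2: offset=0 len=4
Fragment 3: offset=15 len=2
Gaps: 6-14

Answer: 6-14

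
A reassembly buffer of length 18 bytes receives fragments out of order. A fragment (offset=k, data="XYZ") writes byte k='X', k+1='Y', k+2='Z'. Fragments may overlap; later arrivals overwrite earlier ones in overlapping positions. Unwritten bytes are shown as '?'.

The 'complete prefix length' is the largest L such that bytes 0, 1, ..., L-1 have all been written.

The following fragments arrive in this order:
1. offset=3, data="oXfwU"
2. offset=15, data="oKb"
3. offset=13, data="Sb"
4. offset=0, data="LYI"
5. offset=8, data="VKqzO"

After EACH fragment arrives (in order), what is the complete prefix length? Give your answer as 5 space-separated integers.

Answer: 0 0 0 8 18

Derivation:
Fragment 1: offset=3 data="oXfwU" -> buffer=???oXfwU?????????? -> prefix_len=0
Fragment 2: offset=15 data="oKb" -> buffer=???oXfwU???????oKb -> prefix_len=0
Fragment 3: offset=13 data="Sb" -> buffer=???oXfwU?????SboKb -> prefix_len=0
Fragment 4: offset=0 data="LYI" -> buffer=LYIoXfwU?????SboKb -> prefix_len=8
Fragment 5: offset=8 data="VKqzO" -> buffer=LYIoXfwUVKqzOSboKb -> prefix_len=18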